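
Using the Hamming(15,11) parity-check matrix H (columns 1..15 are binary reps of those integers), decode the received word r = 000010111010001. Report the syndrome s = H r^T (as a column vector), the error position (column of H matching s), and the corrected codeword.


s = (0, 1, 1, 1)^T, error position = 7, corrected codeword c = 000010011010001

Compute s = H r^T mod 2 one row at a time:
  s_1 = 1 + 1 + 0 + 1 + 0 + 0 + 0 + 1 = 4 ≡ 0 (mod 2).
  s_2 = 0 + 1 + 0 + 1 + 0 + 0 + 0 + 1 = 3 ≡ 1 (mod 2).
  s_3 = 0 + 0 + 0 + 1 + 0 + 1 + 0 + 1 = 3 ≡ 1 (mod 2).
  s_4 = 0 + 0 + 1 + 1 + 1 + 1 + 0 + 1 = 5 ≡ 1 (mod 2).
s = (0, 1, 1, 1)^T — this equals column 7 of H (binary 0111), so error is at position 7.
Correct: flip bit 7 of r = 000010111010001 to get c = 000010011010001.


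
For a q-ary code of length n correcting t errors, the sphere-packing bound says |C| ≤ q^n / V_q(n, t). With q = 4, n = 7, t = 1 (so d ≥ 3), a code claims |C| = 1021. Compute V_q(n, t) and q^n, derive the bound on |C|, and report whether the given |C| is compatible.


V_q(n, t) = 22, q^n = 16384, Hamming bound = 744, |C| = 1021 > bound (violated).

Step 1: Compute V_q(n, t) = Σ_{j=0}^1 C(n, j) (q−1)^j.
  j = 0: C(7,0)·(3)^0 = 1·1 = 1.
  j = 1: C(7,1)·(3)^1 = 7·3 = 21.
  V_q(n, t) = 1 + 21 = 22.
Step 2: q^n = 4^7 = 16384.
Step 3: Hamming bound ⌊q^n / V_q(n,t)⌋ = ⌊16384/22⌋ = 744.
Step 4: Compare |C| = 1021 to 744: violated.
The claimed |C| lies above the Hamming bound, so no 4-ary code of length 7 with d ≥ 3 can have 1021 codewords.


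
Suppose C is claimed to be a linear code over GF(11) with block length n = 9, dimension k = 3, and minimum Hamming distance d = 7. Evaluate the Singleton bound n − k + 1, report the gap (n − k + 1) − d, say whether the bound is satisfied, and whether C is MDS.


Singleton RHS = n − k + 1 = 7, slack = 0, bound satisfied, MDS.

Singleton bound: d ≤ n − k + 1.
Here n = 9, k = 3, so n − k + 1 = 7.
Given d = 7, check d ≤ 7: YES.
Slack = (n − k + 1) − d = 0.
The code is MDS (slack = 0).
Description: the claimed parameters are [9, 3, 7]_11; such a code would be MDS (meets Singleton bound).


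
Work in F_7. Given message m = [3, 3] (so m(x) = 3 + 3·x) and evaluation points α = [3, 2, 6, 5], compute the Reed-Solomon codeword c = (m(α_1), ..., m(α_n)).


c = [5, 2, 0, 4]

Message polynomial: m(x) = 3 + 3·x (mod 7).
For each evaluation point α_i, compute m(α_i) mod 7:
  α_1 = 3: Horner steps 3 → 5, so m(3) = 5.
  α_2 = 2: Horner steps 3 → 2, so m(2) = 2.
  α_3 = 6: Horner steps 3 → 0, so m(6) = 0.
  α_4 = 5: Horner steps 3 → 4, so m(5) = 4.
Codeword c = [5, 2, 0, 4] ∈ F_7^4.


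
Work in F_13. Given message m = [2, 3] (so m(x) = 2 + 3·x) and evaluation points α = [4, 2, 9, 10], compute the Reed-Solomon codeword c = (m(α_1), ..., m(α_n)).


c = [1, 8, 3, 6]

Message polynomial: m(x) = 2 + 3·x (mod 13).
For each evaluation point α_i, compute m(α_i) mod 13:
  α_1 = 4: Horner steps 3 → 1, so m(4) = 1.
  α_2 = 2: Horner steps 3 → 8, so m(2) = 8.
  α_3 = 9: Horner steps 3 → 3, so m(9) = 3.
  α_4 = 10: Horner steps 3 → 6, so m(10) = 6.
Codeword c = [1, 8, 3, 6] ∈ F_13^4.


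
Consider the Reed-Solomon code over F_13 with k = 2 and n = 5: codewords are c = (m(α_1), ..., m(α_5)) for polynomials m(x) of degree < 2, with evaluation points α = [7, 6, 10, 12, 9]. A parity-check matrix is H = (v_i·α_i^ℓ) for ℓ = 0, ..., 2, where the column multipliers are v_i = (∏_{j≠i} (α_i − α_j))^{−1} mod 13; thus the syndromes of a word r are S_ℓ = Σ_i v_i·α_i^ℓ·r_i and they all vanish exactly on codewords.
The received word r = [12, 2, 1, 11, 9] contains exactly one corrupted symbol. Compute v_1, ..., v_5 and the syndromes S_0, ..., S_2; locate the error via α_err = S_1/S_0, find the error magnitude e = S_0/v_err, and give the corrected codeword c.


S = (3, 5, 4), error at position 2, error magnitude e = 8, c = [12, 7, 1, 11, 9].

Step 1: column multipliers v_i = (∏_{j≠i}(α_i − α_j))^{−1} mod 13.
  i = 1 (α = 7): (7−6)(7−10)(7−12)(7−9) = 1·(−3)·(−5)·(−2) = −30 ≡ 9, so v_1 = 9^{−1} = 3 (mod 13).
  i = 2 (α = 6): (6−7)(6−10)(6−12)(6−9) = (−1)·(−4)·(−6)·(−3) = 72 ≡ 7, so v_2 = 7^{−1} = 2 (mod 13).
  i = 3 (α = 10): (10−7)(10−6)(10−12)(10−9) = 3·4·(−2)·1 = −24 ≡ 2, so v_3 = 2^{−1} = 7 (mod 13).
  i = 4 (α = 12): (12−7)(12−6)(12−10)(12−9) = 5·6·2·3 = 180 ≡ 11, so v_4 = 11^{−1} = 6 (mod 13).
  i = 5 (α = 9): (9−7)(9−6)(9−10)(9−12) = 2·3·(−1)·(−3) = 18 ≡ 5, so v_5 = 5^{−1} = 8 (mod 13).
  v = [3, 2, 7, 6, 8].
Step 2: syndromes of r = [12, 2, 1, 11, 9] (all sums mod 13).
  S_0 = Σ v_i r_i = 3·12 + 2·2 + 7·1 + 6·11 + 8·9 = 185 ≡ 3.
  S_1 = Σ v_i α_i r_i = 3·7·12 + 2·6·2 + 7·10·1 + 6·12·11 + 8·9·9 = 1786 ≡ 5.
  α_i^2 mod 13 = [10, 10, 9, 1, 3].
  S_2 = Σ v_i α_i^2 r_i = 3·10·12 + 2·10·2 + 7·9·1 + 6·1·11 + 8·3·9 = 745 ≡ 4.
  S = (3, 5, 4) ≠ 0, so r is not a codeword (an error is present).
Step 3: locate the error. For a single error e at position i, S_ℓ = v_i·e·α_i^ℓ, so α_err = S_1/S_0.
  S_0^{−1} = 3^{−1} = 9 (mod 13), so α_err = 5·9 = 45 ≡ 6 = α_2. Error position i = 2.
  Consistency check: S_2/S_1 = 4·8 = 32 ≡ 6 = α_err ✓ (single-error assumption holds).
Step 4: error magnitude e = S_0/v_2 = S_0·∏_{j≠2}(α_2 − α_j) = 3·7 = 21 ≡ 8 (mod 13).
Step 5: correct position 2: c_2 = r_2 − e = 2 − 8 ≡ 7 (mod 13). Hence c = [12, 7, 1, 11, 9].
  Check: interpolating c through the α_i gives m(x) = 3 + 5·x (degree < 2) with m(α_i) = c_i for every i, so c is indeed a codeword.


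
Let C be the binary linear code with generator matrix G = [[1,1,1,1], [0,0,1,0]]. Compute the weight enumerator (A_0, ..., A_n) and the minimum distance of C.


Weight distribution: A_0 = 1, A_1 = 1, A_3 = 1, A_4 = 1. Minimum distance d = 1.

Enumerate all 2^2 = 4 messages m ∈ F_2^2.
For each, compute codeword c = mG in F_2^4, then tally its weight.
  m = 00 → c = 0000, weight = 0.
  m = 10 → c = 1111, weight = 4.
  m = 01 → c = 0010, weight = 1.
  m = 11 → c = 1101, weight = 3.
Tally weights:
  weight 0: 1 codewords.
  weight 1: 1 codewords.
  weight 3: 1 codewords.
  weight 4: 1 codewords.
Minimum distance d = smallest w > 0 with A_w > 0 = 1.
Sanity: Σ A_w = 4 = 2^2 = 4 ✓.


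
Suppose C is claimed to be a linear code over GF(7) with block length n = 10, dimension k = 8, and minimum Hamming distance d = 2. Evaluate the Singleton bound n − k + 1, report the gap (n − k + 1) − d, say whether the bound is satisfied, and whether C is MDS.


Singleton RHS = n − k + 1 = 3, slack = 1, bound satisfied, not MDS.

Singleton bound: d ≤ n − k + 1.
Here n = 10, k = 8, so n − k + 1 = 3.
Given d = 2, check d ≤ 3: YES.
Slack = (n − k + 1) − d = 1.
The code is NOT MDS (slack = 1 > 0).
Description: the claimed parameters are [10, 8, 2]_7; such a code would be non-MDS.


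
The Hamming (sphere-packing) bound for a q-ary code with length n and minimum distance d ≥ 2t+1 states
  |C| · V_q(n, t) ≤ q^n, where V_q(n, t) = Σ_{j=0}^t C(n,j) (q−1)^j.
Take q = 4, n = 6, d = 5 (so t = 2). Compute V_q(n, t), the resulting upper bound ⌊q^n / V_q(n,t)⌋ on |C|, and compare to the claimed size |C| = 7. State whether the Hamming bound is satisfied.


V_q(n, t) = 154, q^n = 4096, Hamming bound = 26, |C| = 7 ≤ bound (satisfied).

Step 1: Compute V_q(n, t) = Σ_{j=0}^2 C(n, j) (q−1)^j.
  j = 0: C(6,0)·(3)^0 = 1·1 = 1.
  j = 1: C(6,1)·(3)^1 = 6·3 = 18.
  j = 2: C(6,2)·(3)^2 = 15·9 = 135.
  V_q(n, t) = 1 + 18 + 135 = 154.
Step 2: q^n = 4^6 = 4096.
Step 3: Hamming bound ⌊q^n / V_q(n,t)⌋ = ⌊4096/154⌋ = 26.
Step 4: Compare |C| = 7 to 26: satisfied.
The claimed |C| lies below the Hamming bound.


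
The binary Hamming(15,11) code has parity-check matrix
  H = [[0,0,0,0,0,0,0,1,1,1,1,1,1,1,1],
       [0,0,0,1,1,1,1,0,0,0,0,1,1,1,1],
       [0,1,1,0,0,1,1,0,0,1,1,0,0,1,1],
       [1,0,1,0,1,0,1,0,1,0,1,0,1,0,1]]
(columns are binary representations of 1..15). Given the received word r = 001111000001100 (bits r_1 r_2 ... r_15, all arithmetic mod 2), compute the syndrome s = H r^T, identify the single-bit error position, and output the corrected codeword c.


s = (0, 1, 0, 1)^T, error position = 5, corrected codeword c = 001101000001100

Compute s = H r^T mod 2 one row at a time:
  s_1 = 0 + 0 + 0 + 0 + 1 + 1 + 0 + 0 = 2 ≡ 0 (mod 2).
  s_2 = 1 + 1 + 1 + 0 + 1 + 1 + 0 + 0 = 5 ≡ 1 (mod 2).
  s_3 = 0 + 1 + 1 + 0 + 0 + 0 + 0 + 0 = 2 ≡ 0 (mod 2).
  s_4 = 0 + 1 + 1 + 0 + 0 + 0 + 1 + 0 = 3 ≡ 1 (mod 2).
s = (0, 1, 0, 1)^T — this equals column 5 of H (binary 0101), so error is at position 5.
Correct: flip bit 5 of r = 001111000001100 to get c = 001101000001100.


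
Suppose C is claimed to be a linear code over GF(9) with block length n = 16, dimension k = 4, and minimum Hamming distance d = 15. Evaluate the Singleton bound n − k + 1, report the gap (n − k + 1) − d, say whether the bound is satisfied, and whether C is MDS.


Singleton RHS = n − k + 1 = 13, slack = -2, bound violated (no such code; not MDS).

Singleton bound: d ≤ n − k + 1.
Here n = 16, k = 4, so n − k + 1 = 13.
Given d = 15, check d ≤ 13: NO.
Slack = (n − k + 1) − d = -2.
The slack is negative: d = 15 exceeds n − k + 1 = 13 by 2, so the Singleton bound is violated and no linear [16, 4, 15]_9 code can exist. In particular it is not MDS (MDS requires d = n − k + 1 exactly).
Description: the claimed parameters are [16, 4, 15]_9; such a code would be impossible (violates the Singleton bound).


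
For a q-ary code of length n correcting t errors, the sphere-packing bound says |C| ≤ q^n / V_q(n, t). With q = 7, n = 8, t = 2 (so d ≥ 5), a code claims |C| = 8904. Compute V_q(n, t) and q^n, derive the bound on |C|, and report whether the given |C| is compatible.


V_q(n, t) = 1057, q^n = 5764801, Hamming bound = 5453, |C| = 8904 > bound (violated).

Step 1: Compute V_q(n, t) = Σ_{j=0}^2 C(n, j) (q−1)^j.
  j = 0: C(8,0)·(6)^0 = 1·1 = 1.
  j = 1: C(8,1)·(6)^1 = 8·6 = 48.
  j = 2: C(8,2)·(6)^2 = 28·36 = 1008.
  V_q(n, t) = 1 + 48 + 1008 = 1057.
Step 2: q^n = 7^8 = 5764801.
Step 3: Hamming bound ⌊q^n / V_q(n,t)⌋ = ⌊5764801/1057⌋ = 5453.
Step 4: Compare |C| = 8904 to 5453: violated.
The claimed |C| lies above the Hamming bound, so no 7-ary code of length 8 with d ≥ 5 can have 8904 codewords.


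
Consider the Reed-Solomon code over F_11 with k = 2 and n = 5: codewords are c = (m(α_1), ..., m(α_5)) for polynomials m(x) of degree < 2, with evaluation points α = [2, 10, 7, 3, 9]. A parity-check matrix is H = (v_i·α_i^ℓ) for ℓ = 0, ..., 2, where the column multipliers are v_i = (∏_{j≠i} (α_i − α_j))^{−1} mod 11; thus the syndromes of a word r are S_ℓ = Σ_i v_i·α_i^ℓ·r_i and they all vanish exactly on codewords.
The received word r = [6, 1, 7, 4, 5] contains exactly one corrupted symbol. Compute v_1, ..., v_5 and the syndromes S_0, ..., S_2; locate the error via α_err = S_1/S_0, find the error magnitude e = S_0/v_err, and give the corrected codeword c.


S = (6, 10, 2), error at position 5, error magnitude e = 2, c = [6, 1, 7, 4, 3].

Step 1: column multipliers v_i = (∏_{j≠i}(α_i − α_j))^{−1} mod 11.
  i = 1 (α = 2): (2−10)(2−7)(2−3)(2−9) = (−8)·(−5)·(−1)·(−7) = 280 ≡ 5, so v_1 = 5^{−1} = 9 (mod 11).
  i = 2 (α = 10): (10−2)(10−7)(10−3)(10−9) = 8·3·7·1 = 168 ≡ 3, so v_2 = 3^{−1} = 4 (mod 11).
  i = 3 (α = 7): (7−2)(7−10)(7−3)(7−9) = 5·(−3)·4·(−2) = 120 ≡ 10, so v_3 = 10^{−1} = 10 (mod 11).
  i = 4 (α = 3): (3−2)(3−10)(3−7)(3−9) = 1·(−7)·(−4)·(−6) = −168 ≡ 8, so v_4 = 8^{−1} = 7 (mod 11).
  i = 5 (α = 9): (9−2)(9−10)(9−7)(9−3) = 7·(−1)·2·6 = −84 ≡ 4, so v_5 = 4^{−1} = 3 (mod 11).
  v = [9, 4, 10, 7, 3].
Step 2: syndromes of r = [6, 1, 7, 4, 5] (all sums mod 11).
  S_0 = Σ v_i r_i = 9·6 + 4·1 + 10·7 + 7·4 + 3·5 = 171 ≡ 6.
  S_1 = Σ v_i α_i r_i = 9·2·6 + 4·10·1 + 10·7·7 + 7·3·4 + 3·9·5 = 857 ≡ 10.
  α_i^2 mod 11 = [4, 1, 5, 9, 4].
  S_2 = Σ v_i α_i^2 r_i = 9·4·6 + 4·1·1 + 10·5·7 + 7·9·4 + 3·4·5 = 882 ≡ 2.
  S = (6, 10, 2) ≠ 0, so r is not a codeword (an error is present).
Step 3: locate the error. For a single error e at position i, S_ℓ = v_i·e·α_i^ℓ, so α_err = S_1/S_0.
  S_0^{−1} = 6^{−1} = 2 (mod 11), so α_err = 10·2 = 20 ≡ 9 = α_5. Error position i = 5.
  Consistency check: S_2/S_1 = 2·10 = 20 ≡ 9 = α_err ✓ (single-error assumption holds).
Step 4: error magnitude e = S_0/v_5 = S_0·∏_{j≠5}(α_5 − α_j) = 6·4 = 24 ≡ 2 (mod 11).
Step 5: correct position 5: c_5 = r_5 − e = 5 − 2 ≡ 3 (mod 11). Hence c = [6, 1, 7, 4, 3].
  Check: interpolating c through the α_i gives m(x) = 10 + 9·x (degree < 2) with m(α_i) = c_i for every i, so c is indeed a codeword.


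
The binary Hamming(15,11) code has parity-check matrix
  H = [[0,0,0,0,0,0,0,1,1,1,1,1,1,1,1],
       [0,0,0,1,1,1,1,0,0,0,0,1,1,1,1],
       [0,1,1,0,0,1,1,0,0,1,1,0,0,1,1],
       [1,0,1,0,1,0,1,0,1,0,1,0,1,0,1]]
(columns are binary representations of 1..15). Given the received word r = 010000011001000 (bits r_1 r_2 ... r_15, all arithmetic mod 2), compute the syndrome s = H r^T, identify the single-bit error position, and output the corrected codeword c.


s = (1, 1, 1, 1)^T, error position = 15, corrected codeword c = 010000011001001

Compute s = H r^T mod 2 one row at a time:
  s_1 = 1 + 1 + 0 + 0 + 1 + 0 + 0 + 0 = 3 ≡ 1 (mod 2).
  s_2 = 0 + 0 + 0 + 0 + 1 + 0 + 0 + 0 = 1 ≡ 1 (mod 2).
  s_3 = 1 + 0 + 0 + 0 + 0 + 0 + 0 + 0 = 1 ≡ 1 (mod 2).
  s_4 = 0 + 0 + 0 + 0 + 1 + 0 + 0 + 0 = 1 ≡ 1 (mod 2).
s = (1, 1, 1, 1)^T — this equals column 15 of H (binary 1111), so error is at position 15.
Correct: flip bit 15 of r = 010000011001000 to get c = 010000011001001.


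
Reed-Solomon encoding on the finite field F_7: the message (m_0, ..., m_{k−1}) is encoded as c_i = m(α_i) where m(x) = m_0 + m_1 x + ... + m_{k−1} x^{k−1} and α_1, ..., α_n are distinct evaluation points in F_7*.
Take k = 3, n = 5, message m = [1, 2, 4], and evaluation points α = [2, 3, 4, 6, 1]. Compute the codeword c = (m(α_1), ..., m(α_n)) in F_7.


c = [0, 1, 3, 3, 0]

Message polynomial: m(x) = 1 + 2·x + 4·x^2 (mod 7).
For each evaluation point α_i, compute m(α_i) mod 7:
  α_1 = 2: Horner steps 4 → 3 → 0, so m(2) = 0.
  α_2 = 3: Horner steps 4 → 0 → 1, so m(3) = 1.
  α_3 = 4: Horner steps 4 → 4 → 3, so m(4) = 3.
  α_4 = 6: Horner steps 4 → 5 → 3, so m(6) = 3.
  α_5 = 1: Horner steps 4 → 6 → 0, so m(1) = 0.
Codeword c = [0, 1, 3, 3, 0] ∈ F_7^5.


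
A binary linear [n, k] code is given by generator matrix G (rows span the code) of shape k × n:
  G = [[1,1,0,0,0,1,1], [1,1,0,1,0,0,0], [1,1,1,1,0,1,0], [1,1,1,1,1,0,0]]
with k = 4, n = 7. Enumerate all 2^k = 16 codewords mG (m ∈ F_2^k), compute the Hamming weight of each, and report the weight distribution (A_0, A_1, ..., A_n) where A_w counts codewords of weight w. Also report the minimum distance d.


Weight distribution: A_0 = 1, A_2 = 3, A_3 = 4, A_4 = 3, A_5 = 4, A_6 = 1. Minimum distance d = 2.

Enumerate all 2^4 = 16 messages m ∈ F_2^4.
For each, compute codeword c = mG in F_2^7, then tally its weight.
  m = 0000 → c = 0000000, weight = 0.
  m = 1000 → c = 1100011, weight = 4.
  m = 0100 → c = 1101000, weight = 3.
  m = 1100 → c = 0001011, weight = 3.
  m = 0010 → c = 1111010, weight = 5.
  m = 1010 → c = 0011001, weight = 3.
  m = 0110 → c = 0010010, weight = 2.
  m = 1110 → c = 1110001, weight = 4.
  m = 0001 → c = 1111100, weight = 5.
  m = 1001 → c = 0011111, weight = 5.
  m = 0101 → c = 0010100, weight = 2.
  m = 1101 → c = 1110111, weight = 6.
  m = 0011 → c = 0000110, weight = 2.
  m = 1011 → c = 1100101, weight = 4.
  m = 0111 → c = 1101110, weight = 5.
  m = 1111 → c = 0001101, weight = 3.
Tally weights:
  weight 0: 1 codewords.
  weight 2: 3 codewords.
  weight 3: 4 codewords.
  weight 4: 3 codewords.
  weight 5: 4 codewords.
  weight 6: 1 codewords.
Minimum distance d = smallest w > 0 with A_w > 0 = 2.
Sanity: Σ A_w = 16 = 2^4 = 16 ✓.


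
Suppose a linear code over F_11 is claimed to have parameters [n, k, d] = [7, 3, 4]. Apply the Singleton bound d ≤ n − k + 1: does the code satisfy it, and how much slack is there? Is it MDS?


Singleton RHS = n − k + 1 = 5, slack = 1, bound satisfied, not MDS.

Singleton bound: d ≤ n − k + 1.
Here n = 7, k = 3, so n − k + 1 = 5.
Given d = 4, check d ≤ 5: YES.
Slack = (n − k + 1) − d = 1.
The code is NOT MDS (slack = 1 > 0).
Description: the claimed parameters are [7, 3, 4]_11; such a code would be non-MDS.


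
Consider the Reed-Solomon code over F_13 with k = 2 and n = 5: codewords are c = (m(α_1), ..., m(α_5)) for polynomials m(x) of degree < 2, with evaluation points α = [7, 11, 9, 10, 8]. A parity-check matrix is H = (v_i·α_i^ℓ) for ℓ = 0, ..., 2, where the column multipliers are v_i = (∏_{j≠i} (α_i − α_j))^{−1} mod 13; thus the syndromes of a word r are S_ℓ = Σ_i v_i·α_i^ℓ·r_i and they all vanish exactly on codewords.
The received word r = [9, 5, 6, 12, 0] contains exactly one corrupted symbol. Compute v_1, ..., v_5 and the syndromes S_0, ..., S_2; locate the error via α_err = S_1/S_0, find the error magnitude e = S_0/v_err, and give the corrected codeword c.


S = (12, 6, 3), error at position 1, error magnitude e = 2, c = [7, 5, 6, 12, 0].

Step 1: column multipliers v_i = (∏_{j≠i}(α_i − α_j))^{−1} mod 13.
  i = 1 (α = 7): (7−11)(7−9)(7−10)(7−8) = (−4)·(−2)·(−3)·(−1) = 24 ≡ 11, so v_1 = 11^{−1} = 6 (mod 13).
  i = 2 (α = 11): (11−7)(11−9)(11−10)(11−8) = 4·2·1·3 = 24 ≡ 11, so v_2 = 11^{−1} = 6 (mod 13).
  i = 3 (α = 9): (9−7)(9−11)(9−10)(9−8) = 2·(−2)·(−1)·1 = 4 ≡ 4, so v_3 = 4^{−1} = 10 (mod 13).
  i = 4 (α = 10): (10−7)(10−11)(10−9)(10−8) = 3·(−1)·1·2 = −6 ≡ 7, so v_4 = 7^{−1} = 2 (mod 13).
  i = 5 (α = 8): (8−7)(8−11)(8−9)(8−10) = 1·(−3)·(−1)·(−2) = −6 ≡ 7, so v_5 = 7^{−1} = 2 (mod 13).
  v = [6, 6, 10, 2, 2].
Step 2: syndromes of r = [9, 5, 6, 12, 0] (all sums mod 13).
  S_0 = Σ v_i r_i = 6·9 + 6·5 + 10·6 + 2·12 + 2·0 = 168 ≡ 12.
  S_1 = Σ v_i α_i r_i = 6·7·9 + 6·11·5 + 10·9·6 + 2·10·12 + 2·8·0 = 1488 ≡ 6.
  α_i^2 mod 13 = [10, 4, 3, 9, 12].
  S_2 = Σ v_i α_i^2 r_i = 6·10·9 + 6·4·5 + 10·3·6 + 2·9·12 + 2·12·0 = 1056 ≡ 3.
  S = (12, 6, 3) ≠ 0, so r is not a codeword (an error is present).
Step 3: locate the error. For a single error e at position i, S_ℓ = v_i·e·α_i^ℓ, so α_err = S_1/S_0.
  S_0^{−1} = 12^{−1} = 12 (mod 13), so α_err = 6·12 = 72 ≡ 7 = α_1. Error position i = 1.
  Consistency check: S_2/S_1 = 3·11 = 33 ≡ 7 = α_err ✓ (single-error assumption holds).
Step 4: error magnitude e = S_0/v_1 = S_0·∏_{j≠1}(α_1 − α_j) = 12·11 = 132 ≡ 2 (mod 13).
Step 5: correct position 1: c_1 = r_1 − e = 9 − 2 ≡ 7 (mod 13). Hence c = [7, 5, 6, 12, 0].
  Check: interpolating c through the α_i gives m(x) = 4 + 6·x (degree < 2) with m(α_i) = c_i for every i, so c is indeed a codeword.


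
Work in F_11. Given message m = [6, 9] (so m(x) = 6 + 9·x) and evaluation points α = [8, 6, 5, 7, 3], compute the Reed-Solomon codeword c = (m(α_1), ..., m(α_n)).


c = [1, 5, 7, 3, 0]

Message polynomial: m(x) = 6 + 9·x (mod 11).
For each evaluation point α_i, compute m(α_i) mod 11:
  α_1 = 8: Horner steps 9 → 1, so m(8) = 1.
  α_2 = 6: Horner steps 9 → 5, so m(6) = 5.
  α_3 = 5: Horner steps 9 → 7, so m(5) = 7.
  α_4 = 7: Horner steps 9 → 3, so m(7) = 3.
  α_5 = 3: Horner steps 9 → 0, so m(3) = 0.
Codeword c = [1, 5, 7, 3, 0] ∈ F_11^5.


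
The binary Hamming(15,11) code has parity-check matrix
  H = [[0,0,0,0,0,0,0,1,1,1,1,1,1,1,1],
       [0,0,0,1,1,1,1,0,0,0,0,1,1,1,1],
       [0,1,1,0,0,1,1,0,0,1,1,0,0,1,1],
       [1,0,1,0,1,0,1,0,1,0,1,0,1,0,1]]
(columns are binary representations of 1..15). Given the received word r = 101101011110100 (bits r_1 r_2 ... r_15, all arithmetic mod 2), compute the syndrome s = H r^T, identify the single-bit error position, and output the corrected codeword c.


s = (1, 1, 0, 1)^T, error position = 13, corrected codeword c = 101101011110000

Compute s = H r^T mod 2 one row at a time:
  s_1 = 1 + 1 + 1 + 1 + 0 + 1 + 0 + 0 = 5 ≡ 1 (mod 2).
  s_2 = 1 + 0 + 1 + 0 + 0 + 1 + 0 + 0 = 3 ≡ 1 (mod 2).
  s_3 = 0 + 1 + 1 + 0 + 1 + 1 + 0 + 0 = 4 ≡ 0 (mod 2).
  s_4 = 1 + 1 + 0 + 0 + 1 + 1 + 1 + 0 = 5 ≡ 1 (mod 2).
s = (1, 1, 0, 1)^T — this equals column 13 of H (binary 1101), so error is at position 13.
Correct: flip bit 13 of r = 101101011110100 to get c = 101101011110000.


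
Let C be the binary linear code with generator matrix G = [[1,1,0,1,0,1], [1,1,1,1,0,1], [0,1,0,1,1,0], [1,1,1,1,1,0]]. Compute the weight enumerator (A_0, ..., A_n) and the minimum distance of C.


Weight distribution: A_0 = 1, A_1 = 2, A_2 = 2, A_3 = 4, A_4 = 5, A_5 = 2. Minimum distance d = 1.

Enumerate all 2^4 = 16 messages m ∈ F_2^4.
For each, compute codeword c = mG in F_2^6, then tally its weight.
  m = 0000 → c = 000000, weight = 0.
  m = 1000 → c = 110101, weight = 4.
  m = 0100 → c = 111101, weight = 5.
  m = 1100 → c = 001000, weight = 1.
  m = 0010 → c = 010110, weight = 3.
  m = 1010 → c = 100011, weight = 3.
  m = 0110 → c = 101011, weight = 4.
  m = 1110 → c = 011110, weight = 4.
  m = 0001 → c = 111110, weight = 5.
  m = 1001 → c = 001011, weight = 3.
  m = 0101 → c = 000011, weight = 2.
  m = 1101 → c = 110110, weight = 4.
  m = 0011 → c = 101000, weight = 2.
  m = 1011 → c = 011101, weight = 4.
  m = 0111 → c = 010101, weight = 3.
  m = 1111 → c = 100000, weight = 1.
Tally weights:
  weight 0: 1 codewords.
  weight 1: 2 codewords.
  weight 2: 2 codewords.
  weight 3: 4 codewords.
  weight 4: 5 codewords.
  weight 5: 2 codewords.
Minimum distance d = smallest w > 0 with A_w > 0 = 1.
Sanity: Σ A_w = 16 = 2^4 = 16 ✓.


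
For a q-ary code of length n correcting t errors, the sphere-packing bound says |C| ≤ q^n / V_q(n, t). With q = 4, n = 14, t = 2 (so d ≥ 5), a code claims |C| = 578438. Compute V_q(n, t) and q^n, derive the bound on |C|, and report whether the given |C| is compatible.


V_q(n, t) = 862, q^n = 268435456, Hamming bound = 311410, |C| = 578438 > bound (violated).

Step 1: Compute V_q(n, t) = Σ_{j=0}^2 C(n, j) (q−1)^j.
  j = 0: C(14,0)·(3)^0 = 1·1 = 1.
  j = 1: C(14,1)·(3)^1 = 14·3 = 42.
  j = 2: C(14,2)·(3)^2 = 91·9 = 819.
  V_q(n, t) = 1 + 42 + 819 = 862.
Step 2: q^n = 4^14 = 268435456.
Step 3: Hamming bound ⌊q^n / V_q(n,t)⌋ = ⌊268435456/862⌋ = 311410.
Step 4: Compare |C| = 578438 to 311410: violated.
The claimed |C| lies above the Hamming bound, so no 4-ary code of length 14 with d ≥ 5 can have 578438 codewords.


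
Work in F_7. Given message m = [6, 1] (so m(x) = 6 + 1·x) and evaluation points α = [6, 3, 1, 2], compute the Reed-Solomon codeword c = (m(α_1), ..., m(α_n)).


c = [5, 2, 0, 1]

Message polynomial: m(x) = 6 + 1·x (mod 7).
For each evaluation point α_i, compute m(α_i) mod 7:
  α_1 = 6: Horner steps 1 → 5, so m(6) = 5.
  α_2 = 3: Horner steps 1 → 2, so m(3) = 2.
  α_3 = 1: Horner steps 1 → 0, so m(1) = 0.
  α_4 = 2: Horner steps 1 → 1, so m(2) = 1.
Codeword c = [5, 2, 0, 1] ∈ F_7^4.


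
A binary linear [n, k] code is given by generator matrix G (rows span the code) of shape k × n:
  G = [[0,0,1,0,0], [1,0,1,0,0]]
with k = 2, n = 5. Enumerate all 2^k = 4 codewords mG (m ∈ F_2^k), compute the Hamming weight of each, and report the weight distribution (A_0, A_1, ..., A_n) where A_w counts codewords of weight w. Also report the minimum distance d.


Weight distribution: A_0 = 1, A_1 = 2, A_2 = 1. Minimum distance d = 1.

Enumerate all 2^2 = 4 messages m ∈ F_2^2.
For each, compute codeword c = mG in F_2^5, then tally its weight.
  m = 00 → c = 00000, weight = 0.
  m = 10 → c = 00100, weight = 1.
  m = 01 → c = 10100, weight = 2.
  m = 11 → c = 10000, weight = 1.
Tally weights:
  weight 0: 1 codewords.
  weight 1: 2 codewords.
  weight 2: 1 codewords.
Minimum distance d = smallest w > 0 with A_w > 0 = 1.
Sanity: Σ A_w = 4 = 2^2 = 4 ✓.


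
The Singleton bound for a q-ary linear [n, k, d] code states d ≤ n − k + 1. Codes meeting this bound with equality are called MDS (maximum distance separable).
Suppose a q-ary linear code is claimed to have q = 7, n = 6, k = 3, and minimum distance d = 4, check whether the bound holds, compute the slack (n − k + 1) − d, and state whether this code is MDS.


Singleton RHS = n − k + 1 = 4, slack = 0, bound satisfied, MDS.

Singleton bound: d ≤ n − k + 1.
Here n = 6, k = 3, so n − k + 1 = 4.
Given d = 4, check d ≤ 4: YES.
Slack = (n − k + 1) − d = 0.
The code is MDS (slack = 0).
Description: the claimed parameters are [6, 3, 4]_7; such a code would be MDS (meets Singleton bound).


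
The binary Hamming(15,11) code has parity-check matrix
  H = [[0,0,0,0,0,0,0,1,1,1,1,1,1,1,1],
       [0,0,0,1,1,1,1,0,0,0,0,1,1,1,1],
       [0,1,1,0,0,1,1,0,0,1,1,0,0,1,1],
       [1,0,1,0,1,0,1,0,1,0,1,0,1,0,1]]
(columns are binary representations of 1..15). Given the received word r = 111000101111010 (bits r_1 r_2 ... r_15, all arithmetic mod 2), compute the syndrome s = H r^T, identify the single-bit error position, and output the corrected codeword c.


s = (1, 1, 0, 1)^T, error position = 13, corrected codeword c = 111000101111110

Compute s = H r^T mod 2 one row at a time:
  s_1 = 0 + 1 + 1 + 1 + 1 + 0 + 1 + 0 = 5 ≡ 1 (mod 2).
  s_2 = 0 + 0 + 0 + 1 + 1 + 0 + 1 + 0 = 3 ≡ 1 (mod 2).
  s_3 = 1 + 1 + 0 + 1 + 1 + 1 + 1 + 0 = 6 ≡ 0 (mod 2).
  s_4 = 1 + 1 + 0 + 1 + 1 + 1 + 0 + 0 = 5 ≡ 1 (mod 2).
s = (1, 1, 0, 1)^T — this equals column 13 of H (binary 1101), so error is at position 13.
Correct: flip bit 13 of r = 111000101111010 to get c = 111000101111110.


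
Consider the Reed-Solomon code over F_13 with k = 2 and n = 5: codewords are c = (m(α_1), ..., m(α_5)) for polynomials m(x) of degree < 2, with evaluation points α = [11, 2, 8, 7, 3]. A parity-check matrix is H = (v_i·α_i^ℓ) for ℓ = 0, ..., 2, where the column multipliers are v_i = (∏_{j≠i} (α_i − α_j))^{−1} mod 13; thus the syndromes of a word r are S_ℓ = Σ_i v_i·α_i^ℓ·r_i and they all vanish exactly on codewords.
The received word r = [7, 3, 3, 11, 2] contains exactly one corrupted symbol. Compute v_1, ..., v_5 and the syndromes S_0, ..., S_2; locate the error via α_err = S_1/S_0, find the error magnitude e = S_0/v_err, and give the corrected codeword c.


S = (6, 9, 7), error at position 3, error magnitude e = 6, c = [7, 3, 10, 11, 2].

Step 1: column multipliers v_i = (∏_{j≠i}(α_i − α_j))^{−1} mod 13.
  i = 1 (α = 11): (11−2)(11−8)(11−7)(11−3) = 9·3·4·8 = 864 ≡ 6, so v_1 = 6^{−1} = 11 (mod 13).
  i = 2 (α = 2): (2−11)(2−8)(2−7)(2−3) = (−9)·(−6)·(−5)·(−1) = 270 ≡ 10, so v_2 = 10^{−1} = 4 (mod 13).
  i = 3 (α = 8): (8−11)(8−2)(8−7)(8−3) = (−3)·6·1·5 = −90 ≡ 1, so v_3 = 1^{−1} = 1 (mod 13).
  i = 4 (α = 7): (7−11)(7−2)(7−8)(7−3) = (−4)·5·(−1)·4 = 80 ≡ 2, so v_4 = 2^{−1} = 7 (mod 13).
  i = 5 (α = 3): (3−11)(3−2)(3−8)(3−7) = (−8)·1·(−5)·(−4) = −160 ≡ 9, so v_5 = 9^{−1} = 3 (mod 13).
  v = [11, 4, 1, 7, 3].
Step 2: syndromes of r = [7, 3, 3, 11, 2] (all sums mod 13).
  S_0 = Σ v_i r_i = 11·7 + 4·3 + 1·3 + 7·11 + 3·2 = 175 ≡ 6.
  S_1 = Σ v_i α_i r_i = 11·11·7 + 4·2·3 + 1·8·3 + 7·7·11 + 3·3·2 = 1452 ≡ 9.
  α_i^2 mod 13 = [4, 4, 12, 10, 9].
  S_2 = Σ v_i α_i^2 r_i = 11·4·7 + 4·4·3 + 1·12·3 + 7·10·11 + 3·9·2 = 1216 ≡ 7.
  S = (6, 9, 7) ≠ 0, so r is not a codeword (an error is present).
Step 3: locate the error. For a single error e at position i, S_ℓ = v_i·e·α_i^ℓ, so α_err = S_1/S_0.
  S_0^{−1} = 6^{−1} = 11 (mod 13), so α_err = 9·11 = 99 ≡ 8 = α_3. Error position i = 3.
  Consistency check: S_2/S_1 = 7·3 = 21 ≡ 8 = α_err ✓ (single-error assumption holds).
Step 4: error magnitude e = S_0/v_3 = S_0·∏_{j≠3}(α_3 − α_j) = 6·1 = 6 ≡ 6 (mod 13).
Step 5: correct position 3: c_3 = r_3 − e = 3 − 6 ≡ 10 (mod 13). Hence c = [7, 3, 10, 11, 2].
  Check: interpolating c through the α_i gives m(x) = 5 + 12·x (degree < 2) with m(α_i) = c_i for every i, so c is indeed a codeword.


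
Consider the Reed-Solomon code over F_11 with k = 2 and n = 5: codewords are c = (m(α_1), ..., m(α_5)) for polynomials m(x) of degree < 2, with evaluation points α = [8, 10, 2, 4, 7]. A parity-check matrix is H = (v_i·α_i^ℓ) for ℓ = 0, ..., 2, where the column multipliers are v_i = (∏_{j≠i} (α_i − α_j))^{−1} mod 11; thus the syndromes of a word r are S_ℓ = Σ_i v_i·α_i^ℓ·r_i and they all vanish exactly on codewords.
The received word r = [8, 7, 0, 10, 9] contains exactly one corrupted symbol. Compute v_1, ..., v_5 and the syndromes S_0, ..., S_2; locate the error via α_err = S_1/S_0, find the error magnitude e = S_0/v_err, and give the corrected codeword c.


S = (6, 9, 8), error at position 5, error magnitude e = 6, c = [8, 7, 0, 10, 3].

Step 1: column multipliers v_i = (∏_{j≠i}(α_i − α_j))^{−1} mod 11.
  i = 1 (α = 8): (8−10)(8−2)(8−4)(8−7) = (−2)·6·4·1 = −48 ≡ 7, so v_1 = 7^{−1} = 8 (mod 11).
  i = 2 (α = 10): (10−8)(10−2)(10−4)(10−7) = 2·8·6·3 = 288 ≡ 2, so v_2 = 2^{−1} = 6 (mod 11).
  i = 3 (α = 2): (2−8)(2−10)(2−4)(2−7) = (−6)·(−8)·(−2)·(−5) = 480 ≡ 7, so v_3 = 7^{−1} = 8 (mod 11).
  i = 4 (α = 4): (4−8)(4−10)(4−2)(4−7) = (−4)·(−6)·2·(−3) = −144 ≡ 10, so v_4 = 10^{−1} = 10 (mod 11).
  i = 5 (α = 7): (7−8)(7−10)(7−2)(7−4) = (−1)·(−3)·5·3 = 45 ≡ 1, so v_5 = 1^{−1} = 1 (mod 11).
  v = [8, 6, 8, 10, 1].
Step 2: syndromes of r = [8, 7, 0, 10, 9] (all sums mod 11).
  S_0 = Σ v_i r_i = 8·8 + 6·7 + 8·0 + 10·10 + 1·9 = 215 ≡ 6.
  S_1 = Σ v_i α_i r_i = 8·8·8 + 6·10·7 + 8·2·0 + 10·4·10 + 1·7·9 = 1395 ≡ 9.
  α_i^2 mod 11 = [9, 1, 4, 5, 5].
  S_2 = Σ v_i α_i^2 r_i = 8·9·8 + 6·1·7 + 8·4·0 + 10·5·10 + 1·5·9 = 1163 ≡ 8.
  S = (6, 9, 8) ≠ 0, so r is not a codeword (an error is present).
Step 3: locate the error. For a single error e at position i, S_ℓ = v_i·e·α_i^ℓ, so α_err = S_1/S_0.
  S_0^{−1} = 6^{−1} = 2 (mod 11), so α_err = 9·2 = 18 ≡ 7 = α_5. Error position i = 5.
  Consistency check: S_2/S_1 = 8·5 = 40 ≡ 7 = α_err ✓ (single-error assumption holds).
Step 4: error magnitude e = S_0/v_5 = S_0·∏_{j≠5}(α_5 − α_j) = 6·1 = 6 ≡ 6 (mod 11).
Step 5: correct position 5: c_5 = r_5 − e = 9 − 6 ≡ 3 (mod 11). Hence c = [8, 7, 0, 10, 3].
  Check: interpolating c through the α_i gives m(x) = 1 + 5·x (degree < 2) with m(α_i) = c_i for every i, so c is indeed a codeword.


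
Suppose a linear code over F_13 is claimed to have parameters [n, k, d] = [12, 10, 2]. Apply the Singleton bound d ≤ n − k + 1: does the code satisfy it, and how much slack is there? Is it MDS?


Singleton RHS = n − k + 1 = 3, slack = 1, bound satisfied, not MDS.

Singleton bound: d ≤ n − k + 1.
Here n = 12, k = 10, so n − k + 1 = 3.
Given d = 2, check d ≤ 3: YES.
Slack = (n − k + 1) − d = 1.
The code is NOT MDS (slack = 1 > 0).
Description: the claimed parameters are [12, 10, 2]_13; such a code would be non-MDS.


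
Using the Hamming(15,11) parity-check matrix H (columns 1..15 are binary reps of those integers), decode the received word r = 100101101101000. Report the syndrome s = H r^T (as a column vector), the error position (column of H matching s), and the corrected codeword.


s = (1, 0, 1, 1)^T, error position = 11, corrected codeword c = 100101101111000

Compute s = H r^T mod 2 one row at a time:
  s_1 = 0 + 1 + 1 + 0 + 1 + 0 + 0 + 0 = 3 ≡ 1 (mod 2).
  s_2 = 1 + 0 + 1 + 1 + 1 + 0 + 0 + 0 = 4 ≡ 0 (mod 2).
  s_3 = 0 + 0 + 1 + 1 + 1 + 0 + 0 + 0 = 3 ≡ 1 (mod 2).
  s_4 = 1 + 0 + 0 + 1 + 1 + 0 + 0 + 0 = 3 ≡ 1 (mod 2).
s = (1, 0, 1, 1)^T — this equals column 11 of H (binary 1011), so error is at position 11.
Correct: flip bit 11 of r = 100101101101000 to get c = 100101101111000.


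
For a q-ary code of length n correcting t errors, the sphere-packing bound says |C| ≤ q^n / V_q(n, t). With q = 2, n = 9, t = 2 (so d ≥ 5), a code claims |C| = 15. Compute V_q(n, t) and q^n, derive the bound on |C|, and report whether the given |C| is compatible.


V_q(n, t) = 46, q^n = 512, Hamming bound = 11, |C| = 15 > bound (violated).

Step 1: Compute V_q(n, t) = Σ_{j=0}^2 C(n, j) (q−1)^j.
  j = 0: C(9,0)·(1)^0 = 1·1 = 1.
  j = 1: C(9,1)·(1)^1 = 9·1 = 9.
  j = 2: C(9,2)·(1)^2 = 36·1 = 36.
  V_q(n, t) = 1 + 9 + 36 = 46.
Step 2: q^n = 2^9 = 512.
Step 3: Hamming bound ⌊q^n / V_q(n,t)⌋ = ⌊512/46⌋ = 11.
Step 4: Compare |C| = 15 to 11: violated.
The claimed |C| lies above the Hamming bound, so no 2-ary code of length 9 with d ≥ 5 can have 15 codewords.


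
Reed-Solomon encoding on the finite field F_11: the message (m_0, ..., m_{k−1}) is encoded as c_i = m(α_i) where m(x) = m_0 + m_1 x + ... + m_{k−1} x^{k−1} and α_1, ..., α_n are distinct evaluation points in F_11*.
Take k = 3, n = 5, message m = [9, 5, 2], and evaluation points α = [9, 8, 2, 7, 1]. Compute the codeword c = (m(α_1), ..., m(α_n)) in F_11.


c = [7, 1, 5, 10, 5]

Message polynomial: m(x) = 9 + 5·x + 2·x^2 (mod 11).
For each evaluation point α_i, compute m(α_i) mod 11:
  α_1 = 9: Horner steps 2 → 1 → 7, so m(9) = 7.
  α_2 = 8: Horner steps 2 → 10 → 1, so m(8) = 1.
  α_3 = 2: Horner steps 2 → 9 → 5, so m(2) = 5.
  α_4 = 7: Horner steps 2 → 8 → 10, so m(7) = 10.
  α_5 = 1: Horner steps 2 → 7 → 5, so m(1) = 5.
Codeword c = [7, 1, 5, 10, 5] ∈ F_11^5.


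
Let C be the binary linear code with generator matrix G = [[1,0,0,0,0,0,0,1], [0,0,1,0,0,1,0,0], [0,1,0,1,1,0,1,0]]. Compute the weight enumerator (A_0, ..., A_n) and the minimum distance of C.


Weight distribution: A_0 = 1, A_2 = 2, A_4 = 2, A_6 = 2, A_8 = 1. Minimum distance d = 2.

Enumerate all 2^3 = 8 messages m ∈ F_2^3.
For each, compute codeword c = mG in F_2^8, then tally its weight.
  m = 000 → c = 00000000, weight = 0.
  m = 100 → c = 10000001, weight = 2.
  m = 010 → c = 00100100, weight = 2.
  m = 110 → c = 10100101, weight = 4.
  m = 001 → c = 01011010, weight = 4.
  m = 101 → c = 11011011, weight = 6.
  m = 011 → c = 01111110, weight = 6.
  m = 111 → c = 11111111, weight = 8.
Tally weights:
  weight 0: 1 codewords.
  weight 2: 2 codewords.
  weight 4: 2 codewords.
  weight 6: 2 codewords.
  weight 8: 1 codewords.
Minimum distance d = smallest w > 0 with A_w > 0 = 2.
Sanity: Σ A_w = 8 = 2^3 = 8 ✓.


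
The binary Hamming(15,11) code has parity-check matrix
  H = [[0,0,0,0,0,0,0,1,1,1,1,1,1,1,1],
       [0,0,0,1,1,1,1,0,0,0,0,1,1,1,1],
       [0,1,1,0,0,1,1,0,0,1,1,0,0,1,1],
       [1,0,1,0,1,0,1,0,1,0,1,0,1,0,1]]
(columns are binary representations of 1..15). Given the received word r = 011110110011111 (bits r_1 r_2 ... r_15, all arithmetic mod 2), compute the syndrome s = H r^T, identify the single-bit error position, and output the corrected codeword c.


s = (0, 1, 0, 0)^T, error position = 4, corrected codeword c = 011010110011111

Compute s = H r^T mod 2 one row at a time:
  s_1 = 1 + 0 + 0 + 1 + 1 + 1 + 1 + 1 = 6 ≡ 0 (mod 2).
  s_2 = 1 + 1 + 0 + 1 + 1 + 1 + 1 + 1 = 7 ≡ 1 (mod 2).
  s_3 = 1 + 1 + 0 + 1 + 0 + 1 + 1 + 1 = 6 ≡ 0 (mod 2).
  s_4 = 0 + 1 + 1 + 1 + 0 + 1 + 1 + 1 = 6 ≡ 0 (mod 2).
s = (0, 1, 0, 0)^T — this equals column 4 of H (binary 0100), so error is at position 4.
Correct: flip bit 4 of r = 011110110011111 to get c = 011010110011111.


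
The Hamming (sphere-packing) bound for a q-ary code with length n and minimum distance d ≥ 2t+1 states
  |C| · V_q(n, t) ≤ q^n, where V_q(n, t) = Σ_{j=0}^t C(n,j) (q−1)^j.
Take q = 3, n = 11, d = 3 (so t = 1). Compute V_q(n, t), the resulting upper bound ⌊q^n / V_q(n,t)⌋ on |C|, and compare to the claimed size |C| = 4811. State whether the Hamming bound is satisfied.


V_q(n, t) = 23, q^n = 177147, Hamming bound = 7702, |C| = 4811 ≤ bound (satisfied).

Step 1: Compute V_q(n, t) = Σ_{j=0}^1 C(n, j) (q−1)^j.
  j = 0: C(11,0)·(2)^0 = 1·1 = 1.
  j = 1: C(11,1)·(2)^1 = 11·2 = 22.
  V_q(n, t) = 1 + 22 = 23.
Step 2: q^n = 3^11 = 177147.
Step 3: Hamming bound ⌊q^n / V_q(n,t)⌋ = ⌊177147/23⌋ = 7702.
Step 4: Compare |C| = 4811 to 7702: satisfied.
The claimed |C| lies below the Hamming bound.


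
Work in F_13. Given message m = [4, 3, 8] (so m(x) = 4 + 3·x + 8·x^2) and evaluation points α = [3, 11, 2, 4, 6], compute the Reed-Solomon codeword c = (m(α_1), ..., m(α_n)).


c = [7, 4, 3, 1, 11]

Message polynomial: m(x) = 4 + 3·x + 8·x^2 (mod 13).
For each evaluation point α_i, compute m(α_i) mod 13:
  α_1 = 3: Horner steps 8 → 1 → 7, so m(3) = 7.
  α_2 = 11: Horner steps 8 → 0 → 4, so m(11) = 4.
  α_3 = 2: Horner steps 8 → 6 → 3, so m(2) = 3.
  α_4 = 4: Horner steps 8 → 9 → 1, so m(4) = 1.
  α_5 = 6: Horner steps 8 → 12 → 11, so m(6) = 11.
Codeword c = [7, 4, 3, 1, 11] ∈ F_13^5.


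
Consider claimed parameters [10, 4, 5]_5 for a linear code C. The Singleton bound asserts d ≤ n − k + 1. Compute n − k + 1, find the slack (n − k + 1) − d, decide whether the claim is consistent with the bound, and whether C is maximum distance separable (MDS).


Singleton RHS = n − k + 1 = 7, slack = 2, bound satisfied, not MDS.

Singleton bound: d ≤ n − k + 1.
Here n = 10, k = 4, so n − k + 1 = 7.
Given d = 5, check d ≤ 7: YES.
Slack = (n − k + 1) − d = 2.
The code is NOT MDS (slack = 2 > 0).
Description: the claimed parameters are [10, 4, 5]_5; such a code would be non-MDS.


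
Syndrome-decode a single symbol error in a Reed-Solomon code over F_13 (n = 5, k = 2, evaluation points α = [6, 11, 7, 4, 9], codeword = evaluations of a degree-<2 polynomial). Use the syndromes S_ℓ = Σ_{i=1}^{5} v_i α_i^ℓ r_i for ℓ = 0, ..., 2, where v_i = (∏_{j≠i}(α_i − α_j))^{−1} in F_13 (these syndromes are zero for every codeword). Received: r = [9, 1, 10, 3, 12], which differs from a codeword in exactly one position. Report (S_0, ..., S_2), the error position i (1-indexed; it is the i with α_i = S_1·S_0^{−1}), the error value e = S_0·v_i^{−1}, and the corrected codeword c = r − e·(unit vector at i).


S = (11, 5, 7), error at position 4, error magnitude e = 9, c = [9, 1, 10, 7, 12].

Step 1: column multipliers v_i = (∏_{j≠i}(α_i − α_j))^{−1} mod 13.
  i = 1 (α = 6): (6−11)(6−7)(6−4)(6−9) = (−5)·(−1)·2·(−3) = −30 ≡ 9, so v_1 = 9^{−1} = 3 (mod 13).
  i = 2 (α = 11): (11−6)(11−7)(11−4)(11−9) = 5·4·7·2 = 280 ≡ 7, so v_2 = 7^{−1} = 2 (mod 13).
  i = 3 (α = 7): (7−6)(7−11)(7−4)(7−9) = 1·(−4)·3·(−2) = 24 ≡ 11, so v_3 = 11^{−1} = 6 (mod 13).
  i = 4 (α = 4): (4−6)(4−11)(4−7)(4−9) = (−2)·(−7)·(−3)·(−5) = 210 ≡ 2, so v_4 = 2^{−1} = 7 (mod 13).
  i = 5 (α = 9): (9−6)(9−11)(9−7)(9−4) = 3·(−2)·2·5 = −60 ≡ 5, so v_5 = 5^{−1} = 8 (mod 13).
  v = [3, 2, 6, 7, 8].
Step 2: syndromes of r = [9, 1, 10, 3, 12] (all sums mod 13).
  S_0 = Σ v_i r_i = 3·9 + 2·1 + 6·10 + 7·3 + 8·12 = 206 ≡ 11.
  S_1 = Σ v_i α_i r_i = 3·6·9 + 2·11·1 + 6·7·10 + 7·4·3 + 8·9·12 = 1552 ≡ 5.
  α_i^2 mod 13 = [10, 4, 10, 3, 3].
  S_2 = Σ v_i α_i^2 r_i = 3·10·9 + 2·4·1 + 6·10·10 + 7·3·3 + 8·3·12 = 1229 ≡ 7.
  S = (11, 5, 7) ≠ 0, so r is not a codeword (an error is present).
Step 3: locate the error. For a single error e at position i, S_ℓ = v_i·e·α_i^ℓ, so α_err = S_1/S_0.
  S_0^{−1} = 11^{−1} = 6 (mod 13), so α_err = 5·6 = 30 ≡ 4 = α_4. Error position i = 4.
  Consistency check: S_2/S_1 = 7·8 = 56 ≡ 4 = α_err ✓ (single-error assumption holds).
Step 4: error magnitude e = S_0/v_4 = S_0·∏_{j≠4}(α_4 − α_j) = 11·2 = 22 ≡ 9 (mod 13).
Step 5: correct position 4: c_4 = r_4 − e = 3 − 9 ≡ 7 (mod 13). Hence c = [9, 1, 10, 7, 12].
  Check: interpolating c through the α_i gives m(x) = 3 + 1·x (degree < 2) with m(α_i) = c_i for every i, so c is indeed a codeword.
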